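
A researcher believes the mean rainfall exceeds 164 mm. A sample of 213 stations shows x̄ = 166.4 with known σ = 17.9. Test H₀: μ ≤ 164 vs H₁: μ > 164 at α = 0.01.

z = 1.957. Critical value: 2.33. Fail to reject H₀.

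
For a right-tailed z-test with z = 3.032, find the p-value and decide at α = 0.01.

p = P(Z > 3.032) = 1 - Φ(3.032) ≈ 0.0012. Since p < 0.01, reject H₀ (significant) at α = 0.01.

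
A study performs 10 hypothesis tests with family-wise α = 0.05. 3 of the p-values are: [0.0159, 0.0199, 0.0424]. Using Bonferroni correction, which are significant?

Bonferroni α = 0.05/10 = 0.005. None of the given p-values are significant.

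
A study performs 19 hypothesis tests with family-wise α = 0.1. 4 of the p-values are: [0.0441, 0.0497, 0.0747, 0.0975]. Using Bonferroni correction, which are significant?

Bonferroni α = 0.1/19 = 0.00526. None of the given p-values are significant.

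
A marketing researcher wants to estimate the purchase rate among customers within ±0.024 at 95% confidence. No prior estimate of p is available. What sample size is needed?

Conservative approach: use p = 0.5 (maximizes p(1-p) = 0.25). n = z²(0.25)/E² = 1.96²×0.25/0.024² = 1667.4 → n = 1668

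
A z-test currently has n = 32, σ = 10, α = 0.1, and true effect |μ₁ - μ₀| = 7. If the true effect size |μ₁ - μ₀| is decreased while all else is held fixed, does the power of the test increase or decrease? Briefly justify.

Power decreases: a smaller true effect decreases the non-centrality λ = |μ₁ - μ₀|/(σ/√n).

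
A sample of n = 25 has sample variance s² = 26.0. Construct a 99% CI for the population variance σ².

df = 24. χ²_{0.005} = 45.559, χ²_{0.995} = 9.886. CI for σ² = ((n-1)s²/χ²_{α/2}, (n-1)s²/χ²_{1-α/2}) = (24·26.0/45.559, 24·26.0/9.886) = (13.7, 63.12)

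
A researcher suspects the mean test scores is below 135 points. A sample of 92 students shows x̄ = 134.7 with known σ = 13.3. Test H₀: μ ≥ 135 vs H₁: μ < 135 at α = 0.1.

z = -0.216. Critical value: -1.28. Fail to reject H₀.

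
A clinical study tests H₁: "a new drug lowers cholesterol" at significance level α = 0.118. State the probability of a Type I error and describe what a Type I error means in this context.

P(Type I error) = α = 0.118. A Type I error is rejecting H₀ when H₀ is actually true (false positive) — here, concluding that a new drug lowers cholesterol when in fact this is not the case. Consequence: approving an ineffective drug — patients take a useless medication and may skip effective alternatives.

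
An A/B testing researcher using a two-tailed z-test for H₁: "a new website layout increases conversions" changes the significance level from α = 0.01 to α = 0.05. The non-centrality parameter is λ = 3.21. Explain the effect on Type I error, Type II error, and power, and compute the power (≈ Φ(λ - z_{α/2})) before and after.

Increasing α from 0.01 to 0.05:
• Type I error rate increases (α is the Type I rate by definition).
• Critical value moves from z_{α/2} = 2.576 to 1.96, so power = Φ(λ - z_{α/2}) goes from Φ(3.21 - 2.576) = 0.737 to Φ(3.21 - 1.96) = 0.894.
• Type II error rate β = 1 - power therefore decreases (0.263 → 0.106).
Appropriate when false negatives are costly — here, discarding a layout that would have improved conversions — lost revenue.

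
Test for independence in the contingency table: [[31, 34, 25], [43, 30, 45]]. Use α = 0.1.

χ² = 4.217. df = 2, critical = 4.605. Fail to reject H₀. No evidence of dependence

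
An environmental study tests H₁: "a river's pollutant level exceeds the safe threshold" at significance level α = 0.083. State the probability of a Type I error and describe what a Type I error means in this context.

P(Type I error) = α = 0.083. A Type I error is rejecting H₀ when H₀ is actually true (false positive) — here, concluding that a river's pollutant level exceeds the safe threshold when in fact this is not the case. Consequence: shutting down a compliant factory unnecessarily.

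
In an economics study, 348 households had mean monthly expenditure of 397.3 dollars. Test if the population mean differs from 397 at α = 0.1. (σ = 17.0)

z = (x̄ - μ₀)/(σ/√n) = (397.3 - 397)/(17.0/√348) = 0.329. Critical value: ±1.645. Since |0.329| ≤ 1.645, Fail to reject H₀.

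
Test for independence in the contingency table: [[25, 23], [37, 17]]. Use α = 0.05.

χ² = 2.88. df = 1, critical = 3.841. Fail to reject H₀. No evidence of dependence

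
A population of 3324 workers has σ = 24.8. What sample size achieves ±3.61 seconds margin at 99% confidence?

Without FPC: n₀ = (2.576×24.8/3.61)² = 313.17. With FPC: n = n₀N/(n₀+N-1) = 286.3 → n = 287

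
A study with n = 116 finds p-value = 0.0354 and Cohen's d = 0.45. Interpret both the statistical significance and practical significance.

Statistically significant (p = 0.0354 < 0.05). Cohen's d = 0.45 indicates a small effect size. Both statistical and practical significance should be considered.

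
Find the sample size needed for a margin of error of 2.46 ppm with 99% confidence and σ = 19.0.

n = (z*σ/E)² = (2.576×19.0/2.46)² = 395.8 → n = 396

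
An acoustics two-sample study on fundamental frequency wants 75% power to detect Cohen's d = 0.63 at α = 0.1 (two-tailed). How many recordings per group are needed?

z_{α/2} = 1.645, z_β = Φ⁻¹(0.75) = 0.674. For medium effect (d = 0.63): n per group = 2(z_{α/2} + z_β)²/d² = 2(1.645 + 0.674)²/0.63² = 27.1 → 28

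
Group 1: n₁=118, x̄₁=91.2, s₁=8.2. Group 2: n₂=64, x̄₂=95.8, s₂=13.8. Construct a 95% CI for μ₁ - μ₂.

Difference = -4.6. SE = √(8.2²/118 + 13.8²/64) = 1.883. CI = (-8.29, -0.91)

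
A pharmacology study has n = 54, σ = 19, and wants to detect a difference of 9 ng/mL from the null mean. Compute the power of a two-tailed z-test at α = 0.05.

SE = σ/√n = 19/√54 = 2.586. Non-centrality λ = d/SE = 9/2.586 = 3.481. Power ≈ Φ(λ - z_{α/2}) = Φ(3.481 - 1.96) = Φ(1.521) = 0.936.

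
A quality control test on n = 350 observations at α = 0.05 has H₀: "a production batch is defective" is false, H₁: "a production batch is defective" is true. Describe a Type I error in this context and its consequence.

Type I error: rejecting H₀ when it is true — concluding that a production batch is defective when in fact it is not. Consequence: scrapping a good batch — wasted material and cost for no reason.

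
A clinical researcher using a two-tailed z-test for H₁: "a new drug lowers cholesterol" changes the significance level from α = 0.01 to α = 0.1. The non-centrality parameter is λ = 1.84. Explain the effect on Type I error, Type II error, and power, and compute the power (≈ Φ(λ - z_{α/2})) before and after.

Increasing α from 0.01 to 0.1:
• Type I error rate increases (α is the Type I rate by definition).
• Critical value moves from z_{α/2} = 2.576 to 1.645, so power = Φ(λ - z_{α/2}) goes from Φ(1.84 - 2.576) = 0.231 to Φ(1.84 - 1.645) = 0.577.
• Type II error rate β = 1 - power therefore decreases (0.769 → 0.423).
Appropriate when false negatives are costly — here, shelving an effective drug — patients miss out on a treatment that would have helped.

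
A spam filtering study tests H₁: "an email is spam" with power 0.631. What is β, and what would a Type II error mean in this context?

β = 1 - power = 1 - 0.631 = 0.369. A Type II error is failing to reject H₀ when H₀ is false (false negative) — here, failing to conclude that an email is spam when in fact it is true. Consequence: a spam email lands in the inbox.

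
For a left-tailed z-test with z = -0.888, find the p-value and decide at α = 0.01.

p = P(Z < -0.888) = Φ(-0.888) ≈ 0.1873. Since p ≥ 0.01, fail to reject H₀ (not significant) at α = 0.01.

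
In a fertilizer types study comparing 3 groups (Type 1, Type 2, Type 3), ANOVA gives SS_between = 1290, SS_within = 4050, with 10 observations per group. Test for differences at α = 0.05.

df_between = 2, df_within = 27. F = MS_between/MS_within = 645.0/150.0 = 4.3. F_crit ≈ 3.354. Reject H₀. At least one mean differs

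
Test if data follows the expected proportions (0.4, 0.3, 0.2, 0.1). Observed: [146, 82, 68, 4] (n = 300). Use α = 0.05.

Expected: [120.0, 90.0, 60.0, 30.0]. χ² = 29.944. df = 3, critical = 7.815. Reject H₀.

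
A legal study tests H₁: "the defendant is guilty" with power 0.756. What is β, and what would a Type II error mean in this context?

β = 1 - power = 1 - 0.756 = 0.244. A Type II error is failing to reject H₀ when H₀ is false (false negative) — here, failing to conclude that the defendant is guilty when in fact it is true. Consequence: acquitting a guilty person.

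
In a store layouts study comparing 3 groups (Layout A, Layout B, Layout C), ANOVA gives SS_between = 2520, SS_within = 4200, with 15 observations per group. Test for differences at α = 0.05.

df_between = 2, df_within = 42. F = MS_between/MS_within = 1260.0/100.0 = 12.6. F_crit ≈ 3.22. Reject H₀. At least one mean differs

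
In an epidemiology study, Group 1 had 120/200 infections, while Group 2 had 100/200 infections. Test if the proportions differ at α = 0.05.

p̂₁ = 0.6, p̂₂ = 0.5, pooled p̂ = 0.55. z = 2.01. Critical: ±1.96. Reject H₀.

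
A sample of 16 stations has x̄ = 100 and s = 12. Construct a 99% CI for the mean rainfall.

CI = x̄ ± t*(s/√n) = 100 ± 2.947(12/√16) = (91.16, 108.84)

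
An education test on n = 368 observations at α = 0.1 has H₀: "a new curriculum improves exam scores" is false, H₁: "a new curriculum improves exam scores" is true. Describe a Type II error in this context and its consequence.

Type II error: failing to reject H₀ when it is false — concluding that a new curriculum improves exam scores is not supported when in fact it is. Consequence: keeping the old curriculum when the new one would have helped students.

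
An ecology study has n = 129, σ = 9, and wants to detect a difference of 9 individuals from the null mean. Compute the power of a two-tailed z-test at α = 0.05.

SE = σ/√n = 9/√129 = 0.792. Non-centrality λ = d/SE = 9/0.792 = 11.358. Power ≈ Φ(λ - z_{α/2}) = Φ(11.358 - 1.96) = Φ(9.398) = 1.0.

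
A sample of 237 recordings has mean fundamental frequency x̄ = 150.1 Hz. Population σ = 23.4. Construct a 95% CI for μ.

CI = x̄ ± z*(σ/√n) = 150.1 ± 1.96(23.4/√237) = 150.1 ± 2.98 = (147.12, 153.08)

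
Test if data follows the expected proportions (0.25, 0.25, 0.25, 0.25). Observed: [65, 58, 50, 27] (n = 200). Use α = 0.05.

Expected: [50.0, 50.0, 50.0, 50.0]. χ² = 16.36. df = 3, critical = 7.815. Reject H₀.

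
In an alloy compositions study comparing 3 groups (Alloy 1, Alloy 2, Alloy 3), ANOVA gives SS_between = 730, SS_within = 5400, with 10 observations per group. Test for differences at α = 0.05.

df_between = 2, df_within = 27. F = MS_between/MS_within = 365.0/200.0 = 1.825. F_crit ≈ 3.354. Fail to reject H₀.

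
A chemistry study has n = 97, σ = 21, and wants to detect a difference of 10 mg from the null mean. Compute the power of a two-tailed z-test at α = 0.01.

SE = σ/√n = 21/√97 = 2.132. Non-centrality λ = d/SE = 10/2.132 = 4.69. Power ≈ Φ(λ - z_{α/2}) = Φ(4.69 - 2.576) = Φ(2.114) = 0.983.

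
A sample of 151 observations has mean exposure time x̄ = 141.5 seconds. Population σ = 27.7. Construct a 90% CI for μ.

CI = x̄ ± z*(σ/√n) = 141.5 ± 1.645(27.7/√151) = 141.5 ± 3.71 = (137.79, 145.21)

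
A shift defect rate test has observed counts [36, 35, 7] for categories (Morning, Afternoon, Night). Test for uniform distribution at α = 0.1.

Expected = 26 each. χ² = Σ(O-E)²/E = 20.846. df = 2, critical value = 4.605. Reject H₀.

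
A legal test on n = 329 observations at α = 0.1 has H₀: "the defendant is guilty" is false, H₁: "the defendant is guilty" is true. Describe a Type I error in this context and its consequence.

Type I error: rejecting H₀ when it is true — concluding that the defendant is guilty when in fact it is not. Consequence: convicting an innocent person.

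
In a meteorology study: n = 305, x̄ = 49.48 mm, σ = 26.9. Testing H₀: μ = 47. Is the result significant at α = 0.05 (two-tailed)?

z = (49.48 - 47)/(26.9/√305) = 1.61. Since |z| ≤ 1.96, not significant at α = 0.05.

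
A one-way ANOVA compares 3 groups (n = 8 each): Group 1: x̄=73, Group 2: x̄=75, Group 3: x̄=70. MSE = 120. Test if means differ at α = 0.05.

Grand mean = 72.67. SS_between = 101.33, MS_between = 50.67. F = 0.422, F_crit ≈ 3.467. Fail to reject H₀.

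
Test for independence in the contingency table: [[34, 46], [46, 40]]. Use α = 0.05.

χ² = 2.004. df = 1, critical = 3.841. Fail to reject H₀. No evidence of dependence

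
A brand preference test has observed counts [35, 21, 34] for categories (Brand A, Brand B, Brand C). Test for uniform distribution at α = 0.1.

Expected = 30 each. χ² = Σ(O-E)²/E = 4.067. df = 2, critical value = 4.605. Fail to reject H₀.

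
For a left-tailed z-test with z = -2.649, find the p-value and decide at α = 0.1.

p = P(Z < -2.649) = Φ(-2.649) ≈ 0.004. Since p < 0.1, reject H₀ (significant) at α = 0.1.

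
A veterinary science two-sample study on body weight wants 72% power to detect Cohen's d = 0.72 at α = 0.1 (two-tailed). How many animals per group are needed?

z_{α/2} = 1.645, z_β = Φ⁻¹(0.72) = 0.583. For medium effect (d = 0.72): n per group = 2(z_{α/2} + z_β)²/d² = 2(1.645 + 0.583)²/0.72² = 19.2 → 20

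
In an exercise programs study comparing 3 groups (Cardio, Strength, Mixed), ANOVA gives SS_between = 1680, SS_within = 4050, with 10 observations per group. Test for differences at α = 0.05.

df_between = 2, df_within = 27. F = MS_between/MS_within = 840.0/150.0 = 5.6. F_crit ≈ 3.354. Reject H₀. At least one mean differs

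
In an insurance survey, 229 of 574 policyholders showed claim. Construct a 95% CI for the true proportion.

p̂ = 0.399. CI = p̂ ± z*√(p̂(1-p̂)/n) = (0.359, 0.439)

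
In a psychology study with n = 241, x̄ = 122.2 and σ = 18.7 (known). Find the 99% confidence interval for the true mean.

CI = x̄ ± z*(σ/√n) = 122.2 ± 2.576(18.7/√241) = 122.2 ± 3.1 = (119.1, 125.3)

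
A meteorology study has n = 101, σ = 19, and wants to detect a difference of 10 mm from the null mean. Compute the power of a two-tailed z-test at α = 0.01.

SE = σ/√n = 19/√101 = 1.891. Non-centrality λ = d/SE = 10/1.891 = 5.289. Power ≈ Φ(λ - z_{α/2}) = Φ(5.289 - 2.576) = Φ(2.713) = 0.997.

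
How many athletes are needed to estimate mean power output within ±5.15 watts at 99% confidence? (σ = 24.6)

n = (z*σ/E)² = (2.576×24.6/5.15)² = 151.4 → n = 152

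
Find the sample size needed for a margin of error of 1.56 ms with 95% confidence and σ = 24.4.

n = (z*σ/E)² = (1.96×24.4/1.56)² = 939.8 → n = 940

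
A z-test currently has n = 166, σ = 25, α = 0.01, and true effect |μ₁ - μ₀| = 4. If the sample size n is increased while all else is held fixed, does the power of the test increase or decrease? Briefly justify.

Power increases: a larger n shrinks the standard error σ/√n, moving the sampling distribution under H₁ further from the critical value.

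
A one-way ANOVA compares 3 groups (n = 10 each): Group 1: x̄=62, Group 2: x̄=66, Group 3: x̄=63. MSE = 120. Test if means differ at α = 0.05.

Grand mean = 63.67. SS_between = 86.67, MS_between = 43.33. F = 0.361, F_crit ≈ 3.354. Fail to reject H₀.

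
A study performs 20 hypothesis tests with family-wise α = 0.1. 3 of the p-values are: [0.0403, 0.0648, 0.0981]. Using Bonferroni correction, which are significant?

Bonferroni α = 0.1/20 = 0.005. None of the given p-values are significant.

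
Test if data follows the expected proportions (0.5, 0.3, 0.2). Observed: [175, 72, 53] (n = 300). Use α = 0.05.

Expected: [150.0, 90.0, 60.0]. χ² = 8.583. df = 2, critical = 5.991. Reject H₀.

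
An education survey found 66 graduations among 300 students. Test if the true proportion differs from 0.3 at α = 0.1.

p̂ = 0.22, p₀ = 0.3. z = (p̂ - p₀)/√(p₀(1-p₀)/n) = -3.024. Critical: ±1.645. Reject H₀.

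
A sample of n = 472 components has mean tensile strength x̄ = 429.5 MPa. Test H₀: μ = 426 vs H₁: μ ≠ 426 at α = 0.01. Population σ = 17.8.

z = (x̄ - μ₀)/(σ/√n) = (429.5 - 426)/(17.8/√472) = 4.272. Critical value: ±2.576. Since |4.272| > 2.576, Reject H₀.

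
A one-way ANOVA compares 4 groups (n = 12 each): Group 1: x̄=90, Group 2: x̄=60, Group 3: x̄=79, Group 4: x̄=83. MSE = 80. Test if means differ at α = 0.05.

Grand mean = 78.0. SS_between = 5928.0, MS_between = 1976.0. F = 24.7, F_crit ≈ 2.816. Reject H₀.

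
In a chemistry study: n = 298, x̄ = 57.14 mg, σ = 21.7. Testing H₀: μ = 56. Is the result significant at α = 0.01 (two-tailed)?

z = (57.14 - 56)/(21.7/√298) = 0.907. Since |z| ≤ 2.576, not significant at α = 0.01.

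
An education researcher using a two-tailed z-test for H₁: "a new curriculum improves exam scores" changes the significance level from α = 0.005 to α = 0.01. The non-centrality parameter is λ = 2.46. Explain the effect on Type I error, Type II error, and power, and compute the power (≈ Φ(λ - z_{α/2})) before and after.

Increasing α from 0.005 to 0.01:
• Type I error rate increases (α is the Type I rate by definition).
• Critical value moves from z_{α/2} = 2.807 to 2.576, so power = Φ(λ - z_{α/2}) goes from Φ(2.46 - 2.807) = 0.364 to Φ(2.46 - 2.576) = 0.454.
• Type II error rate β = 1 - power therefore decreases (0.636 → 0.546).
Appropriate when false negatives are costly — here, keeping the old curriculum when the new one would have helped students.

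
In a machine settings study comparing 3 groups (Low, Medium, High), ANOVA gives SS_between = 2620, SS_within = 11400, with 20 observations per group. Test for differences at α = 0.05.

df_between = 2, df_within = 57. F = MS_between/MS_within = 1310.0/200.0 = 6.55. F_crit ≈ 3.159. Reject H₀. At least one mean differs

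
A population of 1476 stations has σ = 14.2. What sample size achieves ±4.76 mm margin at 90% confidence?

Without FPC: n₀ = (1.645×14.2/4.76)² = 24.082. With FPC: n = n₀N/(n₀+N-1) = 23.7 → n = 24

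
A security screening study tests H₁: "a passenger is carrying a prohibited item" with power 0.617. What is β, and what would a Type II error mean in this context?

β = 1 - power = 1 - 0.617 = 0.383. A Type II error is failing to reject H₀ when H₀ is false (false negative) — here, failing to conclude that a passenger is carrying a prohibited item when in fact it is true. Consequence: letting a prohibited item through — security breach.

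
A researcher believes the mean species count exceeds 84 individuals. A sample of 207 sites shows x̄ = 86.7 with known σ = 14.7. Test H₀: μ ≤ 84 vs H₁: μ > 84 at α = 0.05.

z = 2.643. Critical value: 1.645. Reject H₀.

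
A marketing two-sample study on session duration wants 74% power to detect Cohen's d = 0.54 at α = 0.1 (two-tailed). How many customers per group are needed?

z_{α/2} = 1.645, z_β = Φ⁻¹(0.74) = 0.643. For medium effect (d = 0.54): n per group = 2(z_{α/2} + z_β)²/d² = 2(1.645 + 0.643)²/0.54² = 35.9 → 36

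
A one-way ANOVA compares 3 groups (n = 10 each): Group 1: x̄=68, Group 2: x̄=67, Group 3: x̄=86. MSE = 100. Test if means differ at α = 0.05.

Grand mean = 73.67. SS_between = 2286.67, MS_between = 1143.33. F = 11.433, F_crit ≈ 3.354. Reject H₀.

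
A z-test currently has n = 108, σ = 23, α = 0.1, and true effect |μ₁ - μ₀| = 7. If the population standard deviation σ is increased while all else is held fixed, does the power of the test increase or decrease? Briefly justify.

Power decreases: a larger σ inflates the standard error σ/√n, pulling the sampling distribution under H₁ back toward the critical value.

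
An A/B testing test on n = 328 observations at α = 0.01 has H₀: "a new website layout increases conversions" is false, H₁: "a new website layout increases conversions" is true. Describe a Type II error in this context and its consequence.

Type II error: failing to reject H₀ when it is false — concluding that a new website layout increases conversions is not supported when in fact it is. Consequence: discarding a layout that would have improved conversions — lost revenue.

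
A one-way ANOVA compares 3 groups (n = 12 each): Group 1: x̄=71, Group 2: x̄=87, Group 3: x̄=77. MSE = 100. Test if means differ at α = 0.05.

Grand mean = 78.33. SS_between = 1568.0, MS_between = 784.0. F = 7.84, F_crit ≈ 3.285. Reject H₀.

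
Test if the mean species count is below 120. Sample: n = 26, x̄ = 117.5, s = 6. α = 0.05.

t = (117.5 - 120)/(6/√26) = -2.125, df = 25. Critical t = -1.708. Reject H₀.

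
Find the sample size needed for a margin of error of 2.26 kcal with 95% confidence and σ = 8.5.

n = (z*σ/E)² = (1.96×8.5/2.26)² = 54.3 → n = 55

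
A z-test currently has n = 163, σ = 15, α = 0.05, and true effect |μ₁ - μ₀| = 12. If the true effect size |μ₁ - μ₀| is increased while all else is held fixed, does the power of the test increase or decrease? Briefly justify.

Power increases: a larger true effect increases the non-centrality λ = |μ₁ - μ₀|/(σ/√n).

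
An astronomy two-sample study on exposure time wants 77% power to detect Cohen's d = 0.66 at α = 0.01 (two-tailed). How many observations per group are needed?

z_{α/2} = 2.576, z_β = Φ⁻¹(0.77) = 0.739. For medium effect (d = 0.66): n per group = 2(z_{α/2} + z_β)²/d² = 2(2.576 + 0.739)²/0.66² = 50.5 → 51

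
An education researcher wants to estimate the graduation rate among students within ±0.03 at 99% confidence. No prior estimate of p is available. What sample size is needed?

Conservative approach: use p = 0.5 (maximizes p(1-p) = 0.25). n = z²(0.25)/E² = 2.576²×0.25/0.03² = 1843.3 → n = 1844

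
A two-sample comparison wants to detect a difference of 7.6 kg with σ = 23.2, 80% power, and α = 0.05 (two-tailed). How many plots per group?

n per group = 2(z_α/2 + z_β)²σ²/d² = 2×(1.96 + 0.84)²×23.2²/7.6² = 146.1 → n = 147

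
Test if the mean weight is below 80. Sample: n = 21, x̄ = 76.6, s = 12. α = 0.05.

t = (76.6 - 80)/(12/√21) = -1.298, df = 20. Critical t = -1.725. Fail to reject H₀.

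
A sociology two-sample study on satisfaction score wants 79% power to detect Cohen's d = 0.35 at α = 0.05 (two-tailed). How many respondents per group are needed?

z_{α/2} = 1.96, z_β = Φ⁻¹(0.79) = 0.806. For small effect (d = 0.35): n per group = 2(z_{α/2} + z_β)²/d² = 2(1.96 + 0.806)²/0.35² = 124.9 → 125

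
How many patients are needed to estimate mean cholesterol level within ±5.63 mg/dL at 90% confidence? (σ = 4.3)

n = (z*σ/E)² = (1.645×4.3/5.63)² = 1.6 → n = 2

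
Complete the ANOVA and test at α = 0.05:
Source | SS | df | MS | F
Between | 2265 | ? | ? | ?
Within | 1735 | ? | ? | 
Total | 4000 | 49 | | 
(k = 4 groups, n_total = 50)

df_between = 3, df_within = 46. MS_between = 755.0, MS_within = 37.72. F = 20.017, F_crit ≈ 2.807. Reject H₀.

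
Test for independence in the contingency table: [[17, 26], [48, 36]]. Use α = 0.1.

χ² = 3.529. df = 1, critical = 2.706. Reject H₀. Variables are dependent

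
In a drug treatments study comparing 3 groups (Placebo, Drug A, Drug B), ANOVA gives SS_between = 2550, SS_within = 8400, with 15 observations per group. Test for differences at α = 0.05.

df_between = 2, df_within = 42. F = MS_between/MS_within = 1275.0/200.0 = 6.375. F_crit ≈ 3.22. Reject H₀. At least one mean differs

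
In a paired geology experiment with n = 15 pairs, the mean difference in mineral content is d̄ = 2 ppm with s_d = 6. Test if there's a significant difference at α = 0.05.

t = d̄/(s_d/√n) = 2/(6/√15) = 1.291. df = 14, critical t = ±2.145. Fail to reject H₀.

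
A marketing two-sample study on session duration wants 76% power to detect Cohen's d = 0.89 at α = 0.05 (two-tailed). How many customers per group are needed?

z_{α/2} = 1.96, z_β = Φ⁻¹(0.76) = 0.706. For large effect (d = 0.89): n per group = 2(z_{α/2} + z_β)²/d² = 2(1.96 + 0.706)²/0.89² = 17.9 → 18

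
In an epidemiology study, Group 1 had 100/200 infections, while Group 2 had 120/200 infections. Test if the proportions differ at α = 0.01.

p̂₁ = 0.5, p̂₂ = 0.6, pooled p̂ = 0.55. z = -2.01. Critical: ±2.576. Fail to reject H₀.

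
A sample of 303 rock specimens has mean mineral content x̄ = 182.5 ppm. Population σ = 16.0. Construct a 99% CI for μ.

CI = x̄ ± z*(σ/√n) = 182.5 ± 2.576(16.0/√303) = 182.5 ± 2.37 = (180.13, 184.87)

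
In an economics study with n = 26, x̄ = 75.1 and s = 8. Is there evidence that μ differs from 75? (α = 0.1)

t = (x̄ - μ₀)/(s/√n) = (75.1 - 75)/(8/√26) = 0.064. df = 25, critical t = ±1.708. Fail to reject H₀.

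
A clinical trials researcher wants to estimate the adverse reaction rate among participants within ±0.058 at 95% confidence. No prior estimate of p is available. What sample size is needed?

Conservative approach: use p = 0.5 (maximizes p(1-p) = 0.25). n = z²(0.25)/E² = 1.96²×0.25/0.058² = 285.5 → n = 286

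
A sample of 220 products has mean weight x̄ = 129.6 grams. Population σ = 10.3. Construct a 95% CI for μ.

CI = x̄ ± z*(σ/√n) = 129.6 ± 1.96(10.3/√220) = 129.6 ± 1.36 = (128.24, 130.96)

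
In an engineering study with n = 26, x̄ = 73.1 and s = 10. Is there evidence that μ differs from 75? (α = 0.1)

t = (x̄ - μ₀)/(s/√n) = (73.1 - 75)/(10/√26) = -0.969. df = 25, critical t = ±1.708. Fail to reject H₀.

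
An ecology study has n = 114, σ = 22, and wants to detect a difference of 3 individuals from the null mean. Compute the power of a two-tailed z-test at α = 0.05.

SE = σ/√n = 22/√114 = 2.06. Non-centrality λ = d/SE = 3/2.06 = 1.456. Power ≈ Φ(λ - z_{α/2}) = Φ(1.456 - 1.96) = Φ(-0.504) = 0.307.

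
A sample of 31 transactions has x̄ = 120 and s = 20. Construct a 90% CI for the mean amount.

CI = x̄ ± t*(s/√n) = 120 ± 1.697(20/√31) = (113.9, 126.1)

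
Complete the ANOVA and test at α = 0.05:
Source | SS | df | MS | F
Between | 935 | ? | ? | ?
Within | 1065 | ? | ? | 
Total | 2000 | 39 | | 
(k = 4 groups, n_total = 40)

df_between = 3, df_within = 36. MS_between = 311.67, MS_within = 29.58. F = 10.535, F_crit ≈ 2.866. Reject H₀.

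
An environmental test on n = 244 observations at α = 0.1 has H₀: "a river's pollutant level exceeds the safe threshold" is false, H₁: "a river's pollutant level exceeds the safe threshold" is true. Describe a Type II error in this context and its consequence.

Type II error: failing to reject H₀ when it is false — concluding that a river's pollutant level exceeds the safe threshold is not supported when in fact it is. Consequence: allowing unsafe pollution to continue.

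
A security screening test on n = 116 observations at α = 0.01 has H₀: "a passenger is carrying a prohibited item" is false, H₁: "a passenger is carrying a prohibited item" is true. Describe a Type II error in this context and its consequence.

Type II error: failing to reject H₀ when it is false — concluding that a passenger is carrying a prohibited item is not supported when in fact it is. Consequence: letting a prohibited item through — security breach.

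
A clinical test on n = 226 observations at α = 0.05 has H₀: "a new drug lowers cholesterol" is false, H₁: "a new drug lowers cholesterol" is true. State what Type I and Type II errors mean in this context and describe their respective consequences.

Type I (false positive): concluding that a new drug lowers cholesterol when it is not — approving an ineffective drug — patients take a useless medication and may skip effective alternatives. Type II (false negative): failing to conclude that a new drug lowers cholesterol when it is — shelving an effective drug — patients miss out on a treatment that would have helped. Which is costlier depends on domain priorities and is a judgement call rather than a statistical fact.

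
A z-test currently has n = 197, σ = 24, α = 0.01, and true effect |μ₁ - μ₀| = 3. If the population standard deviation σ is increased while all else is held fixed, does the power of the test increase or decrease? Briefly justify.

Power decreases: a larger σ inflates the standard error σ/√n, pulling the sampling distribution under H₁ back toward the critical value.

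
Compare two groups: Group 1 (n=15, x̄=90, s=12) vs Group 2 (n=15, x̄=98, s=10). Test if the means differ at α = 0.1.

Pooled sp = 11.05. t = -1.984, df = 28. Critical t = ±1.701. Reject H₀.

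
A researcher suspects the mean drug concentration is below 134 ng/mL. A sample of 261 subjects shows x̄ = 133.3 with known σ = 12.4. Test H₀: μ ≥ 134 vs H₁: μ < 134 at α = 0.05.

z = -0.912. Critical value: -1.645. Fail to reject H₀.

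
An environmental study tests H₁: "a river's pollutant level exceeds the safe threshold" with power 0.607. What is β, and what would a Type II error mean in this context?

β = 1 - power = 1 - 0.607 = 0.393. A Type II error is failing to reject H₀ when H₀ is false (false negative) — here, failing to conclude that a river's pollutant level exceeds the safe threshold when in fact it is true. Consequence: allowing unsafe pollution to continue.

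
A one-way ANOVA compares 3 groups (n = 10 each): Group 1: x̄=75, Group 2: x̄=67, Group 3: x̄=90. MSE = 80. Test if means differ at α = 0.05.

Grand mean = 77.33. SS_between = 2726.67, MS_between = 1363.33. F = 17.042, F_crit ≈ 3.354. Reject H₀.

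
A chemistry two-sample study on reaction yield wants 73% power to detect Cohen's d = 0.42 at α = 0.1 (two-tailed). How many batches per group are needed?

z_{α/2} = 1.645, z_β = Φ⁻¹(0.73) = 0.613. For small effect (d = 0.42): n per group = 2(z_{α/2} + z_β)²/d² = 2(1.645 + 0.613)²/0.42² = 57.8 → 58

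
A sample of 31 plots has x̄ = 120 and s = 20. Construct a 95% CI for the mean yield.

CI = x̄ ± t*(s/√n) = 120 ± 2.042(20/√31) = (112.66, 127.34)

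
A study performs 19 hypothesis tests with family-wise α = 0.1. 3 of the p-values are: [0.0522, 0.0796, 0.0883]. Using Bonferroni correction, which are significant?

Bonferroni α = 0.1/19 = 0.00526. None of the given p-values are significant.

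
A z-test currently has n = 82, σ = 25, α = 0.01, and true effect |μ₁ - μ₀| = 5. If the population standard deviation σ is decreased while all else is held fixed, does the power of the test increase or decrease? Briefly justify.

Power increases: a smaller σ shrinks the standard error σ/√n, moving the sampling distribution under H₁ further from the critical value.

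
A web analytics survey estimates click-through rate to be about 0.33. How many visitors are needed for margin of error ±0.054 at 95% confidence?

n = z²p(1-p)/E² = 1.96²×0.33×0.67/0.054² = 291.3 → n = 292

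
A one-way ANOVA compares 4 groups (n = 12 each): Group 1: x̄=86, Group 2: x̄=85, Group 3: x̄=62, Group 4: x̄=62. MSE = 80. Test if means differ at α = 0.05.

Grand mean = 73.75. SS_between = 6633.0, MS_between = 2211.0. F = 27.637, F_crit ≈ 2.816. Reject H₀.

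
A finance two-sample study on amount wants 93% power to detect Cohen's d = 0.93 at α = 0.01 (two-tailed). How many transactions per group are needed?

z_{α/2} = 2.576, z_β = Φ⁻¹(0.93) = 1.476. For large effect (d = 0.93): n per group = 2(z_{α/2} + z_β)²/d² = 2(2.576 + 1.476)²/0.93² = 38.0 → 38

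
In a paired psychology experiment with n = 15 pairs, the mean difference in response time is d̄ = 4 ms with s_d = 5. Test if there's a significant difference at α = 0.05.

t = d̄/(s_d/√n) = 4/(5/√15) = 3.098. df = 14, critical t = ±2.145. Reject H₀.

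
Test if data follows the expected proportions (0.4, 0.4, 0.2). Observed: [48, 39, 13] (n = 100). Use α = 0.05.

Expected: [40.0, 40.0, 20.0]. χ² = 4.075. df = 2, critical = 5.991. Fail to reject H₀.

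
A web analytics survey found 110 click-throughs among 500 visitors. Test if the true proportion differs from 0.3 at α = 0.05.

p̂ = 0.22, p₀ = 0.3. z = (p̂ - p₀)/√(p₀(1-p₀)/n) = -3.904. Critical: ±1.96. Reject H₀.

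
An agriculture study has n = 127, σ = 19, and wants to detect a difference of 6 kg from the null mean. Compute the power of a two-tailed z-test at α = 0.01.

SE = σ/√n = 19/√127 = 1.686. Non-centrality λ = d/SE = 6/1.686 = 3.559. Power ≈ Φ(λ - z_{α/2}) = Φ(3.559 - 2.576) = Φ(0.983) = 0.837.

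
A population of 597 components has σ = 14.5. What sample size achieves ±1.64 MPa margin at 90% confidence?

Without FPC: n₀ = (1.645×14.5/1.64)² = 211.534. With FPC: n = n₀N/(n₀+N-1) = 156.4 → n = 157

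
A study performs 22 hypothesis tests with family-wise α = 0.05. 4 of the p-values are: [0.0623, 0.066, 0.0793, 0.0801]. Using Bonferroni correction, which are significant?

Bonferroni α = 0.05/22 = 0.00227. None of the given p-values are significant.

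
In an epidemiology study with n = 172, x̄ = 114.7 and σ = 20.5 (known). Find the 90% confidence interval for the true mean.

CI = x̄ ± z*(σ/√n) = 114.7 ± 1.645(20.5/√172) = 114.7 ± 2.57 = (112.13, 117.27)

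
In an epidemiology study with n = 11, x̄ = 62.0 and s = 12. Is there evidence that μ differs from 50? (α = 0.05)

t = (x̄ - μ₀)/(s/√n) = (62.0 - 50)/(12/√11) = 3.317. df = 10, critical t = ±2.228. Reject H₀.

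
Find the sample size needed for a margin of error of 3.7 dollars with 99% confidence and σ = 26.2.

n = (z*σ/E)² = (2.576×26.2/3.7)² = 332.7 → n = 333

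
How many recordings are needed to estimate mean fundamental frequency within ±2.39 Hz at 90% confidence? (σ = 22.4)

n = (z*σ/E)² = (1.645×22.4/2.39)² = 237.7 → n = 238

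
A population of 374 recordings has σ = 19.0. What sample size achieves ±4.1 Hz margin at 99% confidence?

Without FPC: n₀ = (2.576×19.0/4.1)² = 142.505. With FPC: n = n₀N/(n₀+N-1) = 103.4 → n = 104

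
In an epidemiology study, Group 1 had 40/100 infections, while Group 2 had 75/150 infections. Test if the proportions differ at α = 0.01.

p̂₁ = 0.4, p̂₂ = 0.5, pooled p̂ = 0.46. z = -1.554. Critical: ±2.576. Fail to reject H₀.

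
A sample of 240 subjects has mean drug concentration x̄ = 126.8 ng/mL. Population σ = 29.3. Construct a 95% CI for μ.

CI = x̄ ± z*(σ/√n) = 126.8 ± 1.96(29.3/√240) = 126.8 ± 3.71 = (123.09, 130.51)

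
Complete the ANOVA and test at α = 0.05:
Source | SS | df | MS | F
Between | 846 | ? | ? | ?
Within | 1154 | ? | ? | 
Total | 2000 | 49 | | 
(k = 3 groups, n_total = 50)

df_between = 2, df_within = 47. MS_between = 423.0, MS_within = 24.55. F = 17.228, F_crit ≈ 3.195. Reject H₀.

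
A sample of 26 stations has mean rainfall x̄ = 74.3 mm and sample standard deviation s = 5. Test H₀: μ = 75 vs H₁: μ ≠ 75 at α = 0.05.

t = (x̄ - μ₀)/(s/√n) = (74.3 - 75)/(5/√26) = -0.714. df = 25, critical t = ±2.06. Fail to reject H₀.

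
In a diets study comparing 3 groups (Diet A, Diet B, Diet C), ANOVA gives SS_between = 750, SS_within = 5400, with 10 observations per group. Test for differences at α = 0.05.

df_between = 2, df_within = 27. F = MS_between/MS_within = 375.0/200.0 = 1.875. F_crit ≈ 3.354. Fail to reject H₀.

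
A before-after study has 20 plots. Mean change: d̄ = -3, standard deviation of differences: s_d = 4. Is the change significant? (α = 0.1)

t = d̄/(s_d/√n) = -3/(4/√20) = -3.354. df = 19, critical t = ±1.729. Reject H₀.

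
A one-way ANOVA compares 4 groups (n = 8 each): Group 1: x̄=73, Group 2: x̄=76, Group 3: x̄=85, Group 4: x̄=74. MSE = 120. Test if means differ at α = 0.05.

Grand mean = 77.0. SS_between = 720.0, MS_between = 240.0. F = 2.0, F_crit ≈ 2.947. Fail to reject H₀.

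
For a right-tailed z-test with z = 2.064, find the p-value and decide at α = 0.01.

p = P(Z > 2.064) = 1 - Φ(2.064) ≈ 0.0195. Since p ≥ 0.01, fail to reject H₀ (not significant) at α = 0.01.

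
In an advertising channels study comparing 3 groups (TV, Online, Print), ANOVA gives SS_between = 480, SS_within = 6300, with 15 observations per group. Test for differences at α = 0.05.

df_between = 2, df_within = 42. F = MS_between/MS_within = 240.0/150.0 = 1.6. F_crit ≈ 3.22. Fail to reject H₀.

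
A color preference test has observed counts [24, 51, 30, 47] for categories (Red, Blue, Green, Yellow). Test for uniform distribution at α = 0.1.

Expected = 38 each. χ² = Σ(O-E)²/E = 13.421. df = 3, critical value = 6.251. Reject H₀.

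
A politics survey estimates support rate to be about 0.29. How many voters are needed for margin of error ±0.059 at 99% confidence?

n = z²p(1-p)/E² = 2.576²×0.29×0.71/0.059² = 392.5 → n = 393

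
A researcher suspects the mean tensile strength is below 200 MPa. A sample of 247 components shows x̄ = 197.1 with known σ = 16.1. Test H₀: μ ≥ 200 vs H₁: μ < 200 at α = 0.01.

z = -2.831. Critical value: -2.33. Reject H₀.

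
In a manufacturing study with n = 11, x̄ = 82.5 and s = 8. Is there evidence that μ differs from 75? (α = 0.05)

t = (x̄ - μ₀)/(s/√n) = (82.5 - 75)/(8/√11) = 3.109. df = 10, critical t = ±2.228. Reject H₀.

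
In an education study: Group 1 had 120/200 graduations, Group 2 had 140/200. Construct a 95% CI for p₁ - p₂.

p̂₁ = 0.6, p̂₂ = 0.7. Difference = -0.1. CI = (-0.193, -0.007)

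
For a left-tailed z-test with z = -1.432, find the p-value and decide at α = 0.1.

p = P(Z < -1.432) = Φ(-1.432) ≈ 0.0761. Since p < 0.1, reject H₀ (significant) at α = 0.1.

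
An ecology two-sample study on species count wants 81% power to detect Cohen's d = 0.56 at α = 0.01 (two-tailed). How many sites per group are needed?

z_{α/2} = 2.576, z_β = Φ⁻¹(0.81) = 0.878. For medium effect (d = 0.56): n per group = 2(z_{α/2} + z_β)²/d² = 2(2.576 + 0.878)²/0.56² = 76.1 → 77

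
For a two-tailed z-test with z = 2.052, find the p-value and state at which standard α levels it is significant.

p = 2·P(Z > |2.052|) = 2·(1 - Φ(2.052)) ≈ 0.0402. Significant at α = 0.1; Significant at α = 0.05.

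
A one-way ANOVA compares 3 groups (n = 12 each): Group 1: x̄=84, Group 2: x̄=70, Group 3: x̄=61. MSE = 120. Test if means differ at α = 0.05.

Grand mean = 71.67. SS_between = 3224.0, MS_between = 1612.0. F = 13.433, F_crit ≈ 3.285. Reject H₀.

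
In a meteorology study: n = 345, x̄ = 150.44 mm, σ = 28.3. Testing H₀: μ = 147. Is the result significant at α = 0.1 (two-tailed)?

z = (150.44 - 147)/(28.3/√345) = 2.258. Since |z| > 1.645, significant at α = 0.1.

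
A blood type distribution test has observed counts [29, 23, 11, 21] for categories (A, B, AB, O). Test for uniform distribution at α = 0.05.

Expected = 21 each. χ² = Σ(O-E)²/E = 8.0. df = 3, critical value = 7.815. Reject H₀.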